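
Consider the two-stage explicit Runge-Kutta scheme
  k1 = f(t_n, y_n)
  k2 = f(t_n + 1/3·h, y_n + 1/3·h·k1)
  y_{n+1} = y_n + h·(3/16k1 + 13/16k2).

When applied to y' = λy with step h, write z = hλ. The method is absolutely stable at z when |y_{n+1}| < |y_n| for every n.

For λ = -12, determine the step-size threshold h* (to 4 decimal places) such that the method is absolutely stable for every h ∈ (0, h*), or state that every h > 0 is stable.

(-3.6923,0); λ=-12 ⇒ h* = (48/13)/12 = 0.3077.

Test eqn y'=λy, z=hλ:
  k1=λy_n ⇒ h·k1=z·y_n;  k2=λ(1+1/3z)y_n ⇒ h·k2=z(1+1/3z)y_n
  y_{n+1}/y_n = 1 + 3/16z + 13/16z(1+1/3z) = 1 + z + 13/48z²
  Hence R(z) = 1 + z + 13/48z².

Find x<0 with |R(x)|<1.
x=-0.59: |R|=0.5043
R=1: x+13/48x²=0 ⇒ x=−48/13=-3.6923; min R=1−1/(4·13/48)=0.0769>−1
Confirm numerically:
  x=-2.640: |R|=0.24760 <1
  x=-2.605: |R|=0.23288 <1
  x=-2.136: |R|=0.09968 <1
  x=-4.035: |R|=1.37450 >1
  x=-3.936: |R|=1.25978 >1
  x=-3.843: |R|=1.15684 >1
Stable set (-3.6923, 0).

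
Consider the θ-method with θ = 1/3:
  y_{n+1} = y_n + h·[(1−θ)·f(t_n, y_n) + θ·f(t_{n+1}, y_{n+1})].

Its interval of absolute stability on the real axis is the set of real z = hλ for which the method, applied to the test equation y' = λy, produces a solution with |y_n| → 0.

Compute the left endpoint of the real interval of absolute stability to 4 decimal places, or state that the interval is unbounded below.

left endpoint -6.0000.

Test eqn y'=λy, z=hλ:
  y_{n+1} = y_n + z·[2/3·y_n + 1/3·y_{n+1}] ⇒ (1 − 1/3z)y_{n+1} = (1 + 2/3z)y_n
  Hence R(z) = (1 + 2/3z)/(1 − 1/3z).

Solve |R(x)|<1 on ℝ⁻.
x=-1.47: |R|=0.0134
R=−1: 1+2/3x = −1+1/3x ⇒ -1/3x=2 ⇒ x=2/(-1/3)=-6.0000
Confirm numerically:
  x=-5.713: |R|=0.96706 <1
  x=-4.663: |R|=0.82553 <1
  x=-3.800: |R|=0.67647 <1
  x=-6.269: |R|=1.02902 >1
  x=-6.068: |R|=1.00750 >1
Stable set (-6.0000, 0).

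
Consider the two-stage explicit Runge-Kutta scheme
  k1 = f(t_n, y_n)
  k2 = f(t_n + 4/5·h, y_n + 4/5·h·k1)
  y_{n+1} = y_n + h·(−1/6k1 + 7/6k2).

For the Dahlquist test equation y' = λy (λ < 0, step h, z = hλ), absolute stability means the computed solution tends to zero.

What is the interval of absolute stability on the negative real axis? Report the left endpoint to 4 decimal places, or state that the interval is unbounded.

(-1.0714, 0).

Test eqn y'=λy, z=hλ:
  k1=λy_n ⇒ h·k1=z·y_n;  k2=λ(1+4/5z)y_n ⇒ h·k2=z(1+4/5z)y_n
  y_{n+1}/y_n = 1 − 1/6z + 7/6z(1+4/5z) = 1 + z + 14/15z²
  ⇒ R(z) = 1 + z + 14/15z².

Solve |R(x)|<1 on ℝ⁻.
x=-1.16: |R|=1.0959
R=1: x+14/15x²=0 ⇒ x=−15/14=-1.0714; min R=1−1/(4·14/15)=0.7321>−1
Confirm numerically:
  x=-0.958: |R|=0.89858 <1
  x=-0.954: |R|=0.89544 <1
  x=-0.855: |R|=0.82729 <1
  x=-1.660: |R|=1.91189 >1
  x=-1.645: |R|=1.88062 >1
  x=-1.469: |R|=1.54510 >1
Stable set (-1.0714, 0).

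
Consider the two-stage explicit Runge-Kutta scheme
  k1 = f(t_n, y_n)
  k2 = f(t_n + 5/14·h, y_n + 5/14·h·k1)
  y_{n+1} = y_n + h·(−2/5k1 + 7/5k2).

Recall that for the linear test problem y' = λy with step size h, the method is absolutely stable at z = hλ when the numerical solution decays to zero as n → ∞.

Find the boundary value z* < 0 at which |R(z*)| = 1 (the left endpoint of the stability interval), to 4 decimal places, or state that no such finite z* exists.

With y'=λy (z=hλ):
  k1=λy_n ⇒ h·k1=z·y_n;  k2=λ(1+5/14z)y_n ⇒ h·k2=z(1+5/14z)y_n
  y_{n+1}/y_n = 1 − 2/5z + 7/5z(1+5/14z) = 1 + z + 1/2z²
  so R(z) = 1 + z + 1/2z².

Need |R(x)|<1, x<0.
x=-0.6: |R|=0.5800
R=1: x+1/2x²=0 ⇒ x=−2=-2.0000; min R=1−1/(4·1/2)=0.5000>−1
Confirm numerically:
  x=-1.727: |R|=0.76426 <1
  x=-1.269: |R|=0.53618 <1
  x=-1.137: |R|=0.50938 <1
  x=-2.553: |R|=1.70590 >1
  x=-2.543: |R|=1.69042 >1
  x=-2.293: |R|=1.33592 >1
Interval (-2.0000, 0).

z* = -2.0000.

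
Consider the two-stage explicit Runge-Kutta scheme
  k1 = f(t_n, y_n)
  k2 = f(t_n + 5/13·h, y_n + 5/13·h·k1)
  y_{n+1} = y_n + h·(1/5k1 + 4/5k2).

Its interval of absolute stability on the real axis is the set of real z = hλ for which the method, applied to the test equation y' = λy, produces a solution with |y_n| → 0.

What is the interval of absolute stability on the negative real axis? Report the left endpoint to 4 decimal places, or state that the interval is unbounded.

With y'=λy (z=hλ):
  k1=λy_n ⇒ h·k1=z·y_n;  k2=λ(1+5/13z)y_n ⇒ h·k2=z(1+5/13z)y_n
  y_{n+1}/y_n = 1 + 1/5z + 4/5z(1+5/13z) = 1 + z + 4/13z²
  so R(z) = 1 + z + 4/13z².

Solve |R(x)|<1 on ℝ⁻.
x=-0.78: |R|=0.4072
R=1: x+4/13x²=0 ⇒ x=−13/4=-3.2500; min R=1−1/(4·4/13)=0.1875>−1
Confirm numerically:
  x=-2.864: |R|=0.65984 <1
  x=-1.757: |R|=0.19286 <1
  x=-1.504: |R|=0.19200 <1
  x=-3.617: |R|=1.40844 >1
  x=-3.414: |R|=1.17228 >1
  x=-3.367: |R|=1.12121 >1
So |R|<1 on (-3.2500, 0).

(-3.2500, 0).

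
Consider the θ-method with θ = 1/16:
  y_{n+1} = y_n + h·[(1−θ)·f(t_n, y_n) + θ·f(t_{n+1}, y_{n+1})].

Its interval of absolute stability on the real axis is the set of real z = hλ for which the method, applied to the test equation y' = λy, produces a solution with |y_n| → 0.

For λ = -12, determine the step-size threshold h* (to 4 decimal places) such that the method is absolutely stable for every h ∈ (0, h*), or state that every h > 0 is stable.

With y'=λy (z=hλ):
  y_{n+1} = y_n + z·[15/16·y_n + 1/16·y_{n+1}] ⇒ (1 − 1/16z)y_{n+1} = (1 + 15/16z)y_n
  so R(z) = (1 + 15/16z)/(1 − 1/16z).

Need |R(x)|<1, x<0.
x=-1.78: |R|=0.6018
R=−1: 1+15/16x = −1+1/16x ⇒ -7/8x=2 ⇒ x=2/(-7/8)=-2.2857
Confirm numerically:
  x=-2.203: |R|=0.93638 <1
  x=-2.017: |R|=0.79120 <1
  x=-1.320: |R|=0.21940 <1
  x=-0.943: |R|=0.10948 <1
  x=-2.592: |R|=1.23064 >1
  x=-2.572: |R|=1.21581 >1
  x=-2.353: |R|=1.05133 >1
Interval (-2.2857, 0).

(-2.2857,0); λ=-12 ⇒ h* = (16/7)/12 = 0.1905.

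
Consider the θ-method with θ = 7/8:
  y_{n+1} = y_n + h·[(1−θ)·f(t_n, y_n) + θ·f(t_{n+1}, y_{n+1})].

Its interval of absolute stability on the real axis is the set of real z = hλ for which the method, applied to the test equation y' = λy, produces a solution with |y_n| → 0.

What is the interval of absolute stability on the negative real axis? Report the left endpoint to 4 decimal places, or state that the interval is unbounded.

interval (−∞, 0).

Set f=λy, z=hλ:
  y_{n+1} = y_n + z·[1/8·y_n + 7/8·y_{n+1}] ⇒ (1 − 7/8z)y_{n+1} = (1 + 1/8z)y_n
  so R(z) = (1 + 1/8z)/(1 − 7/8z).

Need |R(x)|<1, x<0.
x=-1.63: |R|=0.3282
x=-2: |R|=0.2727
x=-10: |R|=0.0256
x=-100: |R|=0.1299
θ=7/8≥1/2 ⇒ |1+1/8x|<|1−7/8x| ∀x<0 ⇒ stable on all of ℝ⁻.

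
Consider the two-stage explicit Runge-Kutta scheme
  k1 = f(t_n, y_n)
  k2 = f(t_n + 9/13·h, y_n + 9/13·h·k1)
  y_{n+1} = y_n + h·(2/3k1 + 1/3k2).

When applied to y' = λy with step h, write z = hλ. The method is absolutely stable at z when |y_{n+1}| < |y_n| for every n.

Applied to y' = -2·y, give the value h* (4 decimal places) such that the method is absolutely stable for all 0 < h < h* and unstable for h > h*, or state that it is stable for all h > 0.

On y'=λy, z=hλ:
  k1=λy_n ⇒ h·k1=z·y_n;  k2=λ(1+9/13z)y_n ⇒ h·k2=z(1+9/13z)y_n
  y_{n+1}/y_n = 1 + 2/3z + 1/3z(1+9/13z) = 1 + z + 3/13z²
  R(z) = 1 + z + 3/13z².

Boundary: |R(x)|=1, x<0.
x=-1.33: |R|=0.0782
R=1: x+3/13x²=0 ⇒ x=−13/3=-4.3333; min R=1−1/(4·3/13)=-0.0833>−1
Confirm numerically:
  x=-4.283: |R|=0.95025 <1
  x=-2.708: |R|=0.01571 <1
  x=-2.064: |R|=0.08090 <1
  x=-4.447: |R|=1.11665 >1
  x=-4.359: |R|=1.02582 >1
Interval (-4.3333, 0).

(-4.3333,0); λ=-2 ⇒ h* = (13/3)/2 = 2.1667.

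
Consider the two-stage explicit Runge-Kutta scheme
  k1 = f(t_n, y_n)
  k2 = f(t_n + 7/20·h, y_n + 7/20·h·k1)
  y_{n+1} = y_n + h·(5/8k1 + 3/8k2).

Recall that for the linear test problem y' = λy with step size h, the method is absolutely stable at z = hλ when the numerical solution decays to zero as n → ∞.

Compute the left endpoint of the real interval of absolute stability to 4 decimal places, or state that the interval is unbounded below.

Test eqn y'=λy, z=hλ:
  k1=λy_n ⇒ h·k1=z·y_n;  k2=λ(1+7/20z)y_n ⇒ h·k2=z(1+7/20z)y_n
  y_{n+1}/y_n = 1 + 5/8z + 3/8z(1+7/20z) = 1 + z + 21/160z²
  so R(z) = 1 + z + 21/160z².

Solve |R(x)|<1 on ℝ⁻.
x=-0.54: |R|=0.4983
R=1: x+21/160x²=0 ⇒ x=−160/21=-7.6190; min R=1−1/(4·21/160)=-0.9048>−1
Confirm numerically:
  x=-7.267: |R|=0.66422 <1
  x=-7.177: |R|=0.58360 <1
  x=-5.470: |R|=0.54288 <1
  x=-3.258: |R|=0.86484 <1
  x=-8.213: |R|=1.64025 >1
  x=-7.971: |R|=1.36821 >1
  x=-7.732: |R|=1.11463 >1
So |R|<1 on (-7.6190, 0).

z* = -7.6190.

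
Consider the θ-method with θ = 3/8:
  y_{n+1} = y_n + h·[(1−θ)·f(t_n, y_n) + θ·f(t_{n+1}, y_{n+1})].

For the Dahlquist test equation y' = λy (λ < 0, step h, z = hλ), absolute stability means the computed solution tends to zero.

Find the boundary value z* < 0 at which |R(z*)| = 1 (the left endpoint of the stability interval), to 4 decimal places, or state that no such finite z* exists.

Set f=λy, z=hλ:
  y_{n+1} = y_n + z·[5/8·y_n + 3/8·y_{n+1}] ⇒ (1 − 3/8z)y_{n+1} = (1 + 5/8z)y_n
  so R(z) = (1 + 5/8z)/(1 − 3/8z).

Need |R(x)|<1, x<0.
x=-0.55: |R|=0.5440
R=−1: 1+5/8x = −1+3/8x ⇒ -1/4x=2 ⇒ x=2/(-1/4)=-8.0000
Confirm numerically:
  x=-7.612: |R|=0.97483 <1
  x=-7.042: |R|=0.93422 <1
  x=-3.716: |R|=0.55254 <1
  x=-8.565: |R|=1.03354 >1
  x=-8.289: |R|=1.01759 >1
Interval (-8.0000, 0).

left endpoint -8.0000.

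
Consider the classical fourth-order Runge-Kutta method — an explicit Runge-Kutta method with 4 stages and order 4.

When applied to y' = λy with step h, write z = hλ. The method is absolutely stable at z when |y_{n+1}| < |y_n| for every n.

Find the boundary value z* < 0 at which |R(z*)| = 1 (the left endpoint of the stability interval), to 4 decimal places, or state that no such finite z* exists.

left endpoint -2.7853.

With y'=λy (z=hλ):
  order 4, 4-stage ⇒ R(z)=1+z+z^2/2+z^3/6+z^4/24
  (e.g. R(-0.73)=0.48345, |R|=0.48345)

Need |R(x)|<1, x<0.
x=-0.73: |R|=0.4834
|R(-2.26)|=0.4569 |R(-1.84)|=0.2921 |R(-1.11)|=0.3414
Bisect:
  x_lo=-3.5437 |R|=2.8891  x_hi=-0.0503 |R|=0.9510
  mid=-1.79698 |R|=0.28495 →hi
  mid=-2.67033 |R|=0.84007 →hi
  mid=-3.10701 |R|=1.60375 →lo
  mid=-2.88867 |R|=1.16738 →lo
  mid=-2.77950 |R|=0.99130 →hi
  mid=-2.83409 |R|=1.07609 →lo
  mid=-2.80680 |R|=1.03290 →lo
  mid=-2.79315 |R|=1.01191 →lo
  mid=-2.78633 |R|=1.00156 →lo
  ...
  [-2.78547,-2.78526] ⇒ x*=-2.7853
Stable set (-2.7853, 0).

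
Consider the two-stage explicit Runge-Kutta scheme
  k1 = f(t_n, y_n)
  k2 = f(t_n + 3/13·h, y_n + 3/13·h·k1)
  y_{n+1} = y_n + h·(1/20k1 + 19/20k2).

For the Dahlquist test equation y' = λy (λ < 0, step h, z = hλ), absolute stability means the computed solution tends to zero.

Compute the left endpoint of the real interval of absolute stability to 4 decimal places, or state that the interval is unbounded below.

On y'=λy, z=hλ:
  k1=λy_n ⇒ h·k1=z·y_n;  k2=λ(1+3/13z)y_n ⇒ h·k2=z(1+3/13z)y_n
  y_{n+1}/y_n = 1 + 1/20z + 19/20z(1+3/13z) = 1 + z + 57/260z²
  so R(z) = 1 + z + 57/260z².

Find x<0 with |R(x)|<1.
x=-0.6: |R|=0.4789
R=1: x+57/260x²=0 ⇒ x=−260/57=-4.5614; min R=1−1/(4·57/260)=-0.1404>−1
Confirm numerically:
  x=-3.613: |R|=0.24879 <1
  x=-3.068: |R|=0.00446 <1
  x=-2.738: |R|=0.09450 <1
  x=-5.161: |R|=1.67841 >1
  x=-5.057: |R|=1.54944 >1
  x=-4.761: |R|=1.20833 >1
Interval (-4.5614, 0).

z* = -4.5614.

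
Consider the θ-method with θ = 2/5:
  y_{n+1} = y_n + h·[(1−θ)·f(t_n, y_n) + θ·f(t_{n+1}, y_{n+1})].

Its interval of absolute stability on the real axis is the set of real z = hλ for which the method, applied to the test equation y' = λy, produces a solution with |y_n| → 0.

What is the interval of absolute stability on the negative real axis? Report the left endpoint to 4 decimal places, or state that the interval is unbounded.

With y'=λy (z=hλ):
  y_{n+1} = y_n + z·[3/5·y_n + 2/5·y_{n+1}] ⇒ (1 − 2/5z)y_{n+1} = (1 + 3/5z)y_n
  Hence R(z) = (1 + 3/5z)/(1 − 2/5z).

Solve |R(x)|<1 on ℝ⁻.
x=-0.59: |R|=0.5227
R=−1: 1+3/5x = −1+2/5x ⇒ -1/5x=2 ⇒ x=2/(-1/5)=-10.0000
Confirm numerically:
  x=-8.642: |R|=0.93906 <1
  x=-7.485: |R|=0.87406 <1
  x=-4.003: |R|=0.53891 <1
  x=-10.258: |R|=1.01011 >1
  x=-10.222: |R|=1.00873 >1
  x=-10.049: |R|=1.00195 >1
Stable set (-10.0000, 0).

(-10.0000, 0).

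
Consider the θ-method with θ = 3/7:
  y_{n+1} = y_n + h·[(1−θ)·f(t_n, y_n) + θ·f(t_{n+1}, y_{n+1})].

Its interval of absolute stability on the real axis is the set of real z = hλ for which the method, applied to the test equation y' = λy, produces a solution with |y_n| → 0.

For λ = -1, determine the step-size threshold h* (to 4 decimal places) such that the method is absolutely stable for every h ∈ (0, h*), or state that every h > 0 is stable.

(-14.0000,0); λ=-1 ⇒ h* = (14)/1 = 14.0000.

Set f=λy, z=hλ:
  y_{n+1} = y_n + z·[4/7·y_n + 3/7·y_{n+1}] ⇒ (1 − 3/7z)y_{n+1} = (1 + 4/7z)y_n
  Hence R(z) = (1 + 4/7z)/(1 − 3/7z).

Need |R(x)|<1, x<0.
x=-1.14: |R|=0.2342
R=−1: 1+4/7x = −1+3/7x ⇒ -1/7x=2 ⇒ x=2/(-1/7)=-14.0000
Confirm numerically:
  x=-10.278: |R|=0.90162 <1
  x=-7.754: |R|=0.79360 <1
  x=-7.333: |R|=0.77010 <1
  x=-14.538: |R|=1.01063 >1
  x=-14.122: |R|=1.00247 >1
Stable set (-14.0000, 0).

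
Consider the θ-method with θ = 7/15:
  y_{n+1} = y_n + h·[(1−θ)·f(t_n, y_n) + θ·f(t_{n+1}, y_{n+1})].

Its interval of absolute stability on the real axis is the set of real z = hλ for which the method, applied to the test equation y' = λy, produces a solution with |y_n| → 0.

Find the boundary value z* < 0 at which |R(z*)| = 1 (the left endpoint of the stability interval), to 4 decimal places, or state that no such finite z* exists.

On y'=λy, z=hλ:
  y_{n+1} = y_n + z·[8/15·y_n + 7/15·y_{n+1}] ⇒ (1 − 7/15z)y_{n+1} = (1 + 8/15z)y_n
  R(z) = (1 + 8/15z)/(1 − 7/15z).

Boundary: |R(x)|=1, x<0.
x=-1.39: |R|=0.1569
R=−1: 1+8/15x = −1+7/15x ⇒ -1/15x=2 ⇒ x=2/(-1/15)=-30.0000
Confirm numerically:
  x=-26.869: |R|=0.98458 <1
  x=-18.851: |R|=0.92413 <1
  x=-18.661: |R|=0.92214 <1
  x=-30.288: |R|=1.00127 >1
  x=-30.256: |R|=1.00113 >1
  x=-30.033: |R|=1.00015 >1
Interval (-30.0000, 0).

left endpoint -30.0000.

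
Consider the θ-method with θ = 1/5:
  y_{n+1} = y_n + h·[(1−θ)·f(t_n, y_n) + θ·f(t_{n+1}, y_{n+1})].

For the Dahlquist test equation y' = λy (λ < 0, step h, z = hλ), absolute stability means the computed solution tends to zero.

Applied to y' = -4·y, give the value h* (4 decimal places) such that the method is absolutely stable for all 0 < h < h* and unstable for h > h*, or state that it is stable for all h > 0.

On y'=λy, z=hλ:
  y_{n+1} = y_n + z·[4/5·y_n + 1/5·y_{n+1}] ⇒ (1 − 1/5z)y_{n+1} = (1 + 4/5z)y_n
  R(z) = (1 + 4/5z)/(1 − 1/5z).

Find x<0 with |R(x)|<1.
x=-1.18: |R|=0.0453
R=−1: 1+4/5x = −1+1/5x ⇒ -3/5x=2 ⇒ x=2/(-3/5)=-3.3333
Confirm numerically:
  x=-2.702: |R|=0.75409 <1
  x=-2.382: |R|=0.61338 <1
  x=-1.983: |R|=0.41988 <1
  x=-1.352: |R|=0.06423 <1
  x=-3.659: |R|=1.11283 >1
  x=-3.500: |R|=1.05882 >1
  x=-3.375: |R|=1.01493 >1
Stable set (-3.3333, 0).

(-3.3333,0); λ=-4 ⇒ h* = (10/3)/4 = 0.8333.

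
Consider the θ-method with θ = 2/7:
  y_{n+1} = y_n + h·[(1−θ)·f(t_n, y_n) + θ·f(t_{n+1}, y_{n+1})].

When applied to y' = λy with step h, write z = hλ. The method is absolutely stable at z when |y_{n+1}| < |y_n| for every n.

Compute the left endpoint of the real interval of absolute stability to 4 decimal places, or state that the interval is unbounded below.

left endpoint -4.6667.

On y'=λy, z=hλ:
  y_{n+1} = y_n + z·[5/7·y_n + 2/7·y_{n+1}] ⇒ (1 − 2/7z)y_{n+1} = (1 + 5/7z)y_n
  Hence R(z) = (1 + 5/7z)/(1 − 2/7z).

Need |R(x)|<1, x<0.
x=-1.78: |R|=0.1799
R=−1: 1+5/7x = −1+2/7x ⇒ -3/7x=2 ⇒ x=2/(-3/7)=-4.6667
Confirm numerically:
  x=-4.594: |R|=0.98653 <1
  x=-3.414: |R|=0.72823 <1
  x=-2.826: |R|=0.56355 <1
  x=-5.177: |R|=1.08822 >1
  x=-4.917: |R|=1.04461 >1
So |R|<1 on (-4.6667, 0).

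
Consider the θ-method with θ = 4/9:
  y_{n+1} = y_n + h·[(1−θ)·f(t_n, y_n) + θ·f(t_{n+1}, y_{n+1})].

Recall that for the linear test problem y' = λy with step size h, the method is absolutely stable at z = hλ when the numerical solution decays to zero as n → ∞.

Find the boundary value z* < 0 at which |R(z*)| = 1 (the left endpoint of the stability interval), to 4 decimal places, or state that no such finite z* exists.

On y'=λy, z=hλ:
  y_{n+1} = y_n + z·[5/9·y_n + 4/9·y_{n+1}] ⇒ (1 − 4/9z)y_{n+1} = (1 + 5/9z)y_n
  Hence R(z) = (1 + 5/9z)/(1 − 4/9z).

Need |R(x)|<1, x<0.
x=-0.85: |R|=0.3831
R=−1: 1+5/9x = −1+4/9x ⇒ -1/9x=2 ⇒ x=2/(-1/9)=-18.0000
Confirm numerically:
  x=-14.664: |R|=0.95069 <1
  x=-13.154: |R|=0.92135 <1
  x=-9.788: |R|=0.82946 <1
  x=-7.311: |R|=0.72051 <1
  x=-18.595: |R|=1.00714 >1
  x=-18.393: |R|=1.00476 >1
Stable set (-18.0000, 0).

z* = -18.0000.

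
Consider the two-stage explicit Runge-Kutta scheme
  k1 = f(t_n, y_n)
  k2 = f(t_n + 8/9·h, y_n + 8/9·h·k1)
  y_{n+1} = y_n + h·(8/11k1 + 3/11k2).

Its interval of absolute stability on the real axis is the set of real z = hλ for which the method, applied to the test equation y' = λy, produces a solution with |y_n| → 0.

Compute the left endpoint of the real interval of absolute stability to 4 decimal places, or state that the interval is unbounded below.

left endpoint -4.1250.

With y'=λy (z=hλ):
  k1=λy_n ⇒ h·k1=z·y_n;  k2=λ(1+8/9z)y_n ⇒ h·k2=z(1+8/9z)y_n
  y_{n+1}/y_n = 1 + 8/11z + 3/11z(1+8/9z) = 1 + z + 8/33z²
  Hence R(z) = 1 + z + 8/33z².

Need |R(x)|<1, x<0.
x=-1.41: |R|=0.0720
R=1: x+8/33x²=0 ⇒ x=−33/8=-4.1250; min R=1−1/(4·8/33)=-0.0312>−1
Confirm numerically:
  x=-2.579: |R|=0.03342 <1
  x=-1.854: |R|=0.02071 <1
  x=-1.711: |R|=0.00130 <1
  x=-4.244: |R|=1.12243 >1
  x=-4.147: |R|=1.02212 >1
Interval (-4.1250, 0).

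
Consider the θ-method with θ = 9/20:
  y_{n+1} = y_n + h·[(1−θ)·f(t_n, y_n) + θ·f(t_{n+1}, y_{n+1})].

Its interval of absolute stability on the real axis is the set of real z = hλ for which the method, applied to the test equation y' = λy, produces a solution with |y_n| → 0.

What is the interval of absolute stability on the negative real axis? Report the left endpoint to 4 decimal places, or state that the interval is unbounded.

Test eqn y'=λy, z=hλ:
  y_{n+1} = y_n + z·[11/20·y_n + 9/20·y_{n+1}] ⇒ (1 − 9/20z)y_{n+1} = (1 + 11/20z)y_n
  so R(z) = (1 + 11/20z)/(1 − 9/20z).

Solve |R(x)|<1 on ℝ⁻.
x=-1.12: |R|=0.2553
R=−1: 1+11/20x = −1+9/20x ⇒ -1/10x=2 ⇒ x=2/(-1/10)=-20.0000
Confirm numerically:
  x=-19.664: |R|=0.99659 <1
  x=-17.716: |R|=0.97454 <1
  x=-16.922: |R|=0.96427 <1
  x=-20.538: |R|=1.00525 >1
  x=-20.171: |R|=1.00170 >1
  x=-20.077: |R|=1.00077 >1
Stable set (-20.0000, 0).

(-20.0000, 0).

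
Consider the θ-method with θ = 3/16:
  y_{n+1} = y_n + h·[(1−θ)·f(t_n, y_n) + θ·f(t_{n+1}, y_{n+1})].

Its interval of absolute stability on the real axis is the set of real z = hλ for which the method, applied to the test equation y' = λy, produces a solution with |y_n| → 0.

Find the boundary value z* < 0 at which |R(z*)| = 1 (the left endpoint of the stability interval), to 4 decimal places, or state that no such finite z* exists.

z* = -3.2000.

Test eqn y'=λy, z=hλ:
  y_{n+1} = y_n + z·[13/16·y_n + 3/16·y_{n+1}] ⇒ (1 − 3/16z)y_{n+1} = (1 + 13/16z)y_n
  Hence R(z) = (1 + 13/16z)/(1 − 3/16z).

Solve |R(x)|<1 on ℝ⁻.
x=-1.68: |R|=0.2776
R=−1: 1+13/16x = −1+3/16x ⇒ -5/8x=2 ⇒ x=2/(-5/8)=-3.2000
Confirm numerically:
  x=-2.712: |R|=0.79781 <1
  x=-2.487: |R|=0.69609 <1
  x=-2.404: |R|=0.65707 <1
  x=-2.214: |R|=0.56453 <1
  x=-3.585: |R|=1.14390 >1
  x=-3.435: |R|=1.08934 >1
  x=-3.396: |R|=1.07484 >1
So |R|<1 on (-3.2000, 0).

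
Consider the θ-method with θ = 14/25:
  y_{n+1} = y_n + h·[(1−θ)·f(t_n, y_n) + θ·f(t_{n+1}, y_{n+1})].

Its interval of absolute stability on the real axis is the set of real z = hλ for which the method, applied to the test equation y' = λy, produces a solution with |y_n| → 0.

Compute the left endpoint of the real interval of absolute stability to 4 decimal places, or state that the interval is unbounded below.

(−∞, 0) — no finite endpoint.

On y'=λy, z=hλ:
  y_{n+1} = y_n + z·[11/25·y_n + 14/25·y_{n+1}] ⇒ (1 − 14/25z)y_{n+1} = (1 + 11/25z)y_n
  so R(z) = (1 + 11/25z)/(1 − 14/25z).

Find x<0 with |R(x)|<1.
x=-1.57: |R|=0.1645
x=-2: |R|=0.0566
x=-10: |R|=0.5152
x=-100: |R|=0.7544
θ=14/25≥1/2 ⇒ |1+11/25x|<|1−14/25x| ∀x<0 ⇒ unbounded interval.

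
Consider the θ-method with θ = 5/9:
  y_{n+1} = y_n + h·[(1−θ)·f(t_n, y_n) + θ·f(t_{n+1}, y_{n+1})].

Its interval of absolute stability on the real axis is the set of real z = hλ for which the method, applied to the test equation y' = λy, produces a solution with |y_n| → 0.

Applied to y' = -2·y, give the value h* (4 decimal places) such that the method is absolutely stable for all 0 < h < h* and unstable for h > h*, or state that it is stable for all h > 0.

interval (−∞, 0). Any h>0 works for λ=-2.

Set f=λy, z=hλ:
  y_{n+1} = y_n + z·[4/9·y_n + 5/9·y_{n+1}] ⇒ (1 − 5/9z)y_{n+1} = (1 + 4/9z)y_n
  R(z) = (1 + 4/9z)/(1 − 5/9z).

Boundary: |R(x)|=1, x<0.
x=-1.69: |R|=0.1284
x=-2: |R|=0.0526
x=-10: |R|=0.5254
x=-100: |R|=0.7682
θ=5/9≥1/2 ⇒ |1+4/9x|<|1−5/9x| ∀x<0 ⇒ unbounded interval.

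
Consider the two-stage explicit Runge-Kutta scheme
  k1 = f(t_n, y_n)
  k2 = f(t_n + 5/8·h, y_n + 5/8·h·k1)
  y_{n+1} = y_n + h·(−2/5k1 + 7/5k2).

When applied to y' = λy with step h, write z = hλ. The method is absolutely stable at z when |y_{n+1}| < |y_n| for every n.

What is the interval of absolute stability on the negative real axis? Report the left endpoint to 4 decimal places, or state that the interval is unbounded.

Set f=λy, z=hλ:
  k1=λy_n ⇒ h·k1=z·y_n;  k2=λ(1+5/8z)y_n ⇒ h·k2=z(1+5/8z)y_n
  y_{n+1}/y_n = 1 − 2/5z + 7/5z(1+5/8z) = 1 + z + 7/8z²
  so R(z) = 1 + z + 7/8z².

Find x<0 with |R(x)|<1.
x=-0.61: |R|=0.7156
R=1: x+7/8x²=0 ⇒ x=−8/7=-1.1429; min R=1−1/(4·7/8)=0.7143>−1
Confirm numerically:
  x=-0.942: |R|=0.83444 <1
  x=-0.762: |R|=0.74606 <1
  x=-0.761: |R|=0.74573 <1
  x=-0.712: |R|=0.73158 <1
  x=-1.331: |R|=1.21912 >1
  x=-1.219: |R|=1.08122 >1
  x=-1.196: |R|=1.05561 >1
Stable set (-1.1429, 0).

z∈(-1.1429,0).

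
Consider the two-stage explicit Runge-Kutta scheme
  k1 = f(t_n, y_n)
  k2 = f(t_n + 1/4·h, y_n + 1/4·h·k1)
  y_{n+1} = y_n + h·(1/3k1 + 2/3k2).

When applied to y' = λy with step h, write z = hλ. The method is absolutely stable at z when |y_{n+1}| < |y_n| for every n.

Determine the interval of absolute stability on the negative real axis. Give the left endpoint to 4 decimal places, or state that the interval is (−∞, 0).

With y'=λy (z=hλ):
  k1=λy_n ⇒ h·k1=z·y_n;  k2=λ(1+1/4z)y_n ⇒ h·k2=z(1+1/4z)y_n
  y_{n+1}/y_n = 1 + 1/3z + 2/3z(1+1/4z) = 1 + z + 1/6z²
  so R(z) = 1 + z + 1/6z².

Solve |R(x)|<1 on ℝ⁻.
x=-1.44: |R|=0.0944
R=1: x+1/6x²=0 ⇒ x=−6=-6.0000; min R=1−1/(4·1/6)=-0.5000>−1
Confirm numerically:
  x=-5.955: |R|=0.95534 <1
  x=-5.870: |R|=0.87282 <1
  x=-2.987: |R|=0.49997 <1
  x=-6.521: |R|=1.56624 >1
  x=-6.479: |R|=1.51724 >1
Stable set (-6.0000, 0).

z∈(-6.0000,0).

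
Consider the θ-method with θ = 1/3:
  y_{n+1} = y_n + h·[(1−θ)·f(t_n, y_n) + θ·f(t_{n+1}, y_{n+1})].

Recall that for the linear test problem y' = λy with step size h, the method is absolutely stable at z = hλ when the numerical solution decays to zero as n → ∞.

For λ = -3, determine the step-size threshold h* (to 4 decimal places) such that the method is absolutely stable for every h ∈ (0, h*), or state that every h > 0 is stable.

(-6.0000,0); λ=-3 ⇒ h* = (6)/3 = 2.0000.

With y'=λy (z=hλ):
  y_{n+1} = y_n + z·[2/3·y_n + 1/3·y_{n+1}] ⇒ (1 − 1/3z)y_{n+1} = (1 + 2/3z)y_n
  R(z) = (1 + 2/3z)/(1 − 1/3z).

Need |R(x)|<1, x<0.
x=-0.32: |R|=0.7108
R=−1: 1+2/3x = −1+1/3x ⇒ -1/3x=2 ⇒ x=2/(-1/3)=-6.0000
Confirm numerically:
  x=-5.640: |R|=0.95833 <1
  x=-3.082: |R|=0.52022 <1
  x=-2.623: |R|=0.39943 <1
  x=-2.553: |R|=0.37925 <1
  x=-6.295: |R|=1.03174 >1
  x=-6.100: |R|=1.01099 >1
Stable set (-6.0000, 0).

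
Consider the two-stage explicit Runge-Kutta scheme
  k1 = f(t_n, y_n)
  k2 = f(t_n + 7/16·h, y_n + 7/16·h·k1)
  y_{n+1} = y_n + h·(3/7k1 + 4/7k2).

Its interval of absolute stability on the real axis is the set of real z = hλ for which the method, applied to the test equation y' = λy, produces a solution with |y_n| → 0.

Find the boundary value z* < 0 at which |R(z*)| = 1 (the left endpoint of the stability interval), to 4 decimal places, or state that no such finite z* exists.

Test eqn y'=λy, z=hλ:
  k1=λy_n ⇒ h·k1=z·y_n;  k2=λ(1+7/16z)y_n ⇒ h·k2=z(1+7/16z)y_n
  y_{n+1}/y_n = 1 + 3/7z + 4/7z(1+7/16z) = 1 + z + 1/4z²
  Hence R(z) = 1 + z + 1/4z².

Solve |R(x)|<1 on ℝ⁻.
x=-1.29: |R|=0.1260
R=1: x+1/4x²=0 ⇒ x=−4=-4.0000; min R=1−1/(4·1/4)=0.0000>−1
Confirm numerically:
  x=-3.793: |R|=0.80371 <1
  x=-3.786: |R|=0.79745 <1
  x=-2.078: |R|=0.00152 <1
  x=-1.755: |R|=0.01501 <1
  x=-4.318: |R|=1.34328 >1
  x=-4.106: |R|=1.10881 >1
  x=-4.052: |R|=1.05268 >1
Stable set (-4.0000, 0).

z* = -4.0000.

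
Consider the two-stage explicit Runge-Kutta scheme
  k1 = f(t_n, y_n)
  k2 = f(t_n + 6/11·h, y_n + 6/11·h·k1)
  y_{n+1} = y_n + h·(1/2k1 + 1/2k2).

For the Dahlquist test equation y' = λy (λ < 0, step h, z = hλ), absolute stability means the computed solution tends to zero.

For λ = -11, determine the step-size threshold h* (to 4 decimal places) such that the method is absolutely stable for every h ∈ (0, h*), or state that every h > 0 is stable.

On y'=λy, z=hλ:
  k1=λy_n ⇒ h·k1=z·y_n;  k2=λ(1+6/11z)y_n ⇒ h·k2=z(1+6/11z)y_n
  y_{n+1}/y_n = 1 + 1/2z + 1/2z(1+6/11z) = 1 + z + 3/11z²
  R(z) = 1 + z + 3/11z².

Solve |R(x)|<1 on ℝ⁻.
x=-0.43: |R|=0.6204
R=1: x+3/11x²=0 ⇒ x=−11/3=-3.6667; min R=1−1/(4·3/11)=0.0833>−1
Confirm numerically:
  x=-2.906: |R|=0.39714 <1
  x=-2.119: |R|=0.10559 <1
  x=-1.989: |R|=0.08994 <1
  x=-4.117: |R|=1.50564 >1
  x=-3.933: |R|=1.28568 >1
  x=-3.805: |R|=1.14355 >1
Interval (-3.6667, 0).

(-3.6667,0); λ=-11 ⇒ h* = (11/3)/11 = 0.3333.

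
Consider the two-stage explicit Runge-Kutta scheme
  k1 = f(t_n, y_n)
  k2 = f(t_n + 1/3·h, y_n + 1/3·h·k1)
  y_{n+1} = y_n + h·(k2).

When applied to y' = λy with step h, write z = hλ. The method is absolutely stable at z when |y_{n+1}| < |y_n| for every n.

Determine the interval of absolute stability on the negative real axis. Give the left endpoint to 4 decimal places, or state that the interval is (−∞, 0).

(-3.0000, 0).

On y'=λy, z=hλ:
  k1=λy_n ⇒ h·k1=z·y_n;  k2=λ(1+1/3z)y_n ⇒ h·k2=z(1+1/3z)y_n
  y_{n+1}/y_n = 1 + z(1+1/3z) = 1 + z + 1/3z²
  ⇒ R(z) = 1 + z + 1/3z².

Boundary: |R(x)|=1, x<0.
x=-1.11: |R|=0.3007
R=1: x+1/3x²=0 ⇒ x=−3=-3.0000; min R=1−1/(4·1/3)=0.2500>−1
Confirm numerically:
  x=-2.866: |R|=0.87199 <1
  x=-2.210: |R|=0.41803 <1
  x=-1.377: |R|=0.25504 <1
  x=-3.449: |R|=1.51620 >1
  x=-3.358: |R|=1.40072 >1
Interval (-3.0000, 0).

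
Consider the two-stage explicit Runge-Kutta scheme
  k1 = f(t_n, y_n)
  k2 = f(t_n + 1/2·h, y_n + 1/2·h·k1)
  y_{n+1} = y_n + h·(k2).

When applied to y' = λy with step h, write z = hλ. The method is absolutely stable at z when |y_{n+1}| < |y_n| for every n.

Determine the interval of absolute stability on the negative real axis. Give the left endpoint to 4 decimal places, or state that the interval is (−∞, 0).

Set f=λy, z=hλ:
  k1=λy_n ⇒ h·k1=z·y_n;  k2=λ(1+1/2z)y_n ⇒ h·k2=z(1+1/2z)y_n
  y_{n+1}/y_n = 1 + z(1+1/2z) = 1 + z + 1/2z²
  so R(z) = 1 + z + 1/2z².

Solve |R(x)|<1 on ℝ⁻.
x=-0.71: |R|=0.5421
R=1: x+1/2x²=0 ⇒ x=−2=-2.0000; min R=1−1/(4·1/2)=0.5000>−1
Confirm numerically:
  x=-1.936: |R|=0.93805 <1
  x=-1.466: |R|=0.60858 <1
  x=-1.027: |R|=0.50036 <1
  x=-0.966: |R|=0.50058 <1
  x=-2.294: |R|=1.33722 >1
  x=-2.210: |R|=1.23205 >1
Interval (-2.0000, 0).

z∈(-2.0000,0).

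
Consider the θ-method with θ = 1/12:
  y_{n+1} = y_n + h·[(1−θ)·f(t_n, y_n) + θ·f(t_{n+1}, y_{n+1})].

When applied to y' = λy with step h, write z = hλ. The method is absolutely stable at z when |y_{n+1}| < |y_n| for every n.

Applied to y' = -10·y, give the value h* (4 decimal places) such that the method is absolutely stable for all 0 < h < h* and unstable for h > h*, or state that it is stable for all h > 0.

(-2.4000,0); λ=-10 ⇒ h* = (12/5)/10 = 0.2400.

On y'=λy, z=hλ:
  y_{n+1} = y_n + z·[11/12·y_n + 1/12·y_{n+1}] ⇒ (1 − 1/12z)y_{n+1} = (1 + 11/12z)y_n
  R(z) = (1 + 11/12z)/(1 − 1/12z).

Boundary: |R(x)|=1, x<0.
x=-1.16: |R|=0.0578
R=−1: 1+11/12x = −1+1/12x ⇒ -5/6x=2 ⇒ x=2/(-5/6)=-2.4000
Confirm numerically:
  x=-1.630: |R|=0.43507 <1
  x=-1.416: |R|=0.26655 <1
  x=-1.241: |R|=0.12469 <1
  x=-2.941: |R|=1.36209 >1
  x=-2.773: |R|=1.25249 >1
  x=-2.679: |R|=1.19007 >1
So |R|<1 on (-2.4000, 0).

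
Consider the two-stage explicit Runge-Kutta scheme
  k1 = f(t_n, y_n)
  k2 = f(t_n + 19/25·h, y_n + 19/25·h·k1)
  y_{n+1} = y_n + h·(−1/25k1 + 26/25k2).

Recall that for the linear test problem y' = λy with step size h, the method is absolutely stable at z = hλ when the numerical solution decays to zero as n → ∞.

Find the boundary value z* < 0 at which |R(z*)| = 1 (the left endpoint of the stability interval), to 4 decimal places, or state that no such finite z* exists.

z* = -1.2652.

Set f=λy, z=hλ:
  k1=λy_n ⇒ h·k1=z·y_n;  k2=λ(1+19/25z)y_n ⇒ h·k2=z(1+19/25z)y_n
  y_{n+1}/y_n = 1 − 1/25z + 26/25z(1+19/25z) = 1 + z + 494/625z²
  R(z) = 1 + z + 494/625z².

Find x<0 with |R(x)|<1.
x=-0.36: |R|=0.7424
R=1: x+494/625x²=0 ⇒ x=−625/494=-1.2652; min R=1−1/(4·494/625)=0.6837>−1
Confirm numerically:
  x=-1.211: |R|=0.94814 <1
  x=-1.060: |R|=0.82809 <1
  x=-0.753: |R|=0.69516 <1
  x=-0.621: |R|=0.68381 <1
  x=-1.574: |R|=1.38420 >1
  x=-1.304: |R|=1.04001 >1
Stable set (-1.2652, 0).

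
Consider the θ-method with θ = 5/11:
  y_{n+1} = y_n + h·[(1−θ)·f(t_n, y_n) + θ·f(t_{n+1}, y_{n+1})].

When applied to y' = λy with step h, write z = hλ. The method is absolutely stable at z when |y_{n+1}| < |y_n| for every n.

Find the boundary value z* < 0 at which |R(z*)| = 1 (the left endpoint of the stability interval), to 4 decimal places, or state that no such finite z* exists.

left endpoint -22.0000.

Set f=λy, z=hλ:
  y_{n+1} = y_n + z·[6/11·y_n + 5/11·y_{n+1}] ⇒ (1 − 5/11z)y_{n+1} = (1 + 6/11z)y_n
  ⇒ R(z) = (1 + 6/11z)/(1 − 5/11z).

Find x<0 with |R(x)|<1.
x=-1.17: |R|=0.2362
R=−1: 1+6/11x = −1+5/11x ⇒ -1/11x=2 ⇒ x=2/(-1/11)=-22.0000
Confirm numerically:
  x=-16.343: |R|=0.93899 <1
  x=-10.375: |R|=0.81511 <1
  x=-8.821: |R|=0.76084 <1
  x=-22.597: |R|=1.00482 >1
  x=-22.383: |R|=1.00312 >1
  x=-22.154: |R|=1.00126 >1
So |R|<1 on (-22.0000, 0).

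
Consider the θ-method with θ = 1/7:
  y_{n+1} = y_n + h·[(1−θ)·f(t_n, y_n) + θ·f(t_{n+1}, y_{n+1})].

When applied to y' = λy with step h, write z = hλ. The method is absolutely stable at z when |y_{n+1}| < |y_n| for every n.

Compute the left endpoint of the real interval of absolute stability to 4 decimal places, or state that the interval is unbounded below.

z* = -2.8000.

Set f=λy, z=hλ:
  y_{n+1} = y_n + z·[6/7·y_n + 1/7·y_{n+1}] ⇒ (1 − 1/7z)y_{n+1} = (1 + 6/7z)y_n
  so R(z) = (1 + 6/7z)/(1 − 1/7z).

Boundary: |R(x)|=1, x<0.
x=-0.7: |R|=0.3636
R=−1: 1+6/7x = −1+1/7x ⇒ -5/7x=2 ⇒ x=2/(-5/7)=-2.8000
Confirm numerically:
  x=-2.254: |R|=0.70499 <1
  x=-2.015: |R|=0.56461 <1
  x=-1.623: |R|=0.31752 <1
  x=-3.312: |R|=1.24825 >1
  x=-2.874: |R|=1.03747 >1
Stable set (-2.8000, 0).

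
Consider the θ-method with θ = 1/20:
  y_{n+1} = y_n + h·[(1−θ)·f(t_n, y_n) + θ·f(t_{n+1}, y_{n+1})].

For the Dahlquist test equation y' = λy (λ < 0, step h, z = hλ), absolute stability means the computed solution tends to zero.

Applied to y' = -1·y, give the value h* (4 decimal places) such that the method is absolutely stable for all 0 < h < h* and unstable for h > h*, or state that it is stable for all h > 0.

(-2.2222,0); λ=-1 ⇒ h* = (20/9)/1 = 2.2222.

Set f=λy, z=hλ:
  y_{n+1} = y_n + z·[19/20·y_n + 1/20·y_{n+1}] ⇒ (1 − 1/20z)y_{n+1} = (1 + 19/20z)y_n
  so R(z) = (1 + 19/20z)/(1 − 1/20z).

Solve |R(x)|<1 on ℝ⁻.
x=-1: |R|=0.0476
R=−1: 1+19/20x = −1+1/20x ⇒ -9/10x=2 ⇒ x=2/(-9/10)=-2.2222
Confirm numerically:
  x=-1.858: |R|=0.70006 <1
  x=-1.676: |R|=0.54641 <1
  x=-1.522: |R|=0.41437 <1
  x=-1.267: |R|=0.19152 <1
  x=-2.688: |R|=1.36953 >1
  x=-2.495: |R|=1.21827 >1
So |R|<1 on (-2.2222, 0).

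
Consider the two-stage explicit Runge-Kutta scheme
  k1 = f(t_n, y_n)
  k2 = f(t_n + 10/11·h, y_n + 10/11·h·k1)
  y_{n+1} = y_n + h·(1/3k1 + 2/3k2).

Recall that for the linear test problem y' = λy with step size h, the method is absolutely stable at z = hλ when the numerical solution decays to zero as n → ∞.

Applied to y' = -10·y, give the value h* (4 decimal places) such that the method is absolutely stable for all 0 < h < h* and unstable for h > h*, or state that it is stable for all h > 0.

Set f=λy, z=hλ:
  k1=λy_n ⇒ h·k1=z·y_n;  k2=λ(1+10/11z)y_n ⇒ h·k2=z(1+10/11z)y_n
  y_{n+1}/y_n = 1 + 1/3z + 2/3z(1+10/11z) = 1 + z + 20/33z²
  R(z) = 1 + z + 20/33z².

Need |R(x)|<1, x<0.
x=-0.62: |R|=0.6130
R=1: x+20/33x²=0 ⇒ x=−33/20=-1.6500; min R=1−1/(4·20/33)=0.5875>−1
Confirm numerically:
  x=-1.509: |R|=0.87105 <1
  x=-0.951: |R|=0.59712 <1
  x=-0.708: |R|=0.59580 <1
  x=-2.175: |R|=1.69205 >1
  x=-1.816: |R|=1.18270 >1
Stable set (-1.6500, 0).

(-1.6500,0); λ=-10 ⇒ h* = (33/20)/10 = 0.1650.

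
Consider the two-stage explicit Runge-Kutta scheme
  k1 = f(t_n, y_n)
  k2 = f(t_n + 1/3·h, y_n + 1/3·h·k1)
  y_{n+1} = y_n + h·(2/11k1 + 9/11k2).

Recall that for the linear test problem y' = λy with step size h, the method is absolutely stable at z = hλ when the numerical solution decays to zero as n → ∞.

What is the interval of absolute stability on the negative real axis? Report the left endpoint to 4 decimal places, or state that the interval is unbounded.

On y'=λy, z=hλ:
  k1=λy_n ⇒ h·k1=z·y_n;  k2=λ(1+1/3z)y_n ⇒ h·k2=z(1+1/3z)y_n
  y_{n+1}/y_n = 1 + 2/11z + 9/11z(1+1/3z) = 1 + z + 3/11z²
  so R(z) = 1 + z + 3/11z².

Solve |R(x)|<1 on ℝ⁻.
x=-1.53: |R|=0.1084
R=1: x+3/11x²=0 ⇒ x=−11/3=-3.6667; min R=1−1/(4·3/11)=0.0833>−1
Confirm numerically:
  x=-3.639: |R|=0.97254 <1
  x=-3.369: |R|=0.72650 <1
  x=-2.630: |R|=0.25643 <1
  x=-2.476: |R|=0.19598 <1
  x=-3.728: |R|=1.06236 >1
  x=-3.699: |R|=1.03262 >1
Interval (-3.6667, 0).

z∈(-3.6667,0).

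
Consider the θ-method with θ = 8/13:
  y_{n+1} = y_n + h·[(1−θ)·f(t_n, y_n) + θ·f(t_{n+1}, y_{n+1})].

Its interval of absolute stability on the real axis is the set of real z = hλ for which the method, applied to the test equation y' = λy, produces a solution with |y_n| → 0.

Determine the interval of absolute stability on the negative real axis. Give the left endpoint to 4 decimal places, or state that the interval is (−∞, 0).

(−∞, 0) — no finite endpoint.

Set f=λy, z=hλ:
  y_{n+1} = y_n + z·[5/13·y_n + 8/13·y_{n+1}] ⇒ (1 − 8/13z)y_{n+1} = (1 + 5/13z)y_n
  Hence R(z) = (1 + 5/13z)/(1 − 8/13z).

Find x<0 with |R(x)|<1.
x=-1.19: |R|=0.3131
x=-2: |R|=0.1034
x=-10: |R|=0.3978
x=-100: |R|=0.5990
θ=8/13≥1/2 ⇒ |1+5/13x|<|1−8/13x| ∀x<0 ⇒ interval (−∞,0).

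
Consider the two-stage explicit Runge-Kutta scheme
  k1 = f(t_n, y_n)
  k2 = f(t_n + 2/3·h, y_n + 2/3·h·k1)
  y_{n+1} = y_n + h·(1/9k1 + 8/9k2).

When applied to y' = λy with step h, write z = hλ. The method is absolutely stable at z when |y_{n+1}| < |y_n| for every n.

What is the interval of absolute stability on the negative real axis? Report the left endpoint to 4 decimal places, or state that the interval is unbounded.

Set f=λy, z=hλ:
  k1=λy_n ⇒ h·k1=z·y_n;  k2=λ(1+2/3z)y_n ⇒ h·k2=z(1+2/3z)y_n
  y_{n+1}/y_n = 1 + 1/9z + 8/9z(1+2/3z) = 1 + z + 16/27z²
  so R(z) = 1 + z + 16/27z².

Need |R(x)|<1, x<0.
x=-0.79: |R|=0.5798
R=1: x+16/27x²=0 ⇒ x=−27/16=-1.6875; min R=1−1/(4·16/27)=0.5781>−1
Confirm numerically:
  x=-1.488: |R|=0.82409 <1
  x=-1.328: |R|=0.71709 <1
  x=-1.201: |R|=0.65376 <1
  x=-1.089: |R|=0.61377 <1
  x=-2.060: |R|=1.45473 >1
  x=-1.810: |R|=1.13139 >1
So |R|<1 on (-1.6875, 0).

z∈(-1.6875,0).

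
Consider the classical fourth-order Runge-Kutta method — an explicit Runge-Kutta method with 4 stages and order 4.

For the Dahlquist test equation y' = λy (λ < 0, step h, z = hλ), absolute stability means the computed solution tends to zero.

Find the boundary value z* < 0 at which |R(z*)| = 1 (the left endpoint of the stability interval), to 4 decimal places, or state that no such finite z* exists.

left endpoint -2.7853.

On y'=λy, z=hλ:
  order 4, 4-stage ⇒ R(z)=1+z+z^2/2+z^3/6+z^4/24
  (e.g. R(-0.79)=0.45611, |R|=0.45611)

Need |R(x)|<1, x<0.
x=-0.79: |R|=0.4561
|R(-1.57)|=0.2706 |R(-1.37)|=0.2867 |R(-0.85)|=0.4306
Bisect:
  x_lo=-3.2361 |R|=1.9213  x_hi=-0.3124 |R|=0.7317
  mid=-1.77423 |R|=0.28175 →hi
  mid=-2.50514 |R|=0.65349 →hi
  mid=-2.87059 |R|=1.13641 →lo
  mid=-2.68787 |R|=0.86278 →hi
  mid=-2.77923 |R|=0.99090 →hi
  mid=-2.82491 |R|=1.06140 →lo
  mid=-2.80207 |R|=1.02559 →lo
  mid=-2.79065 |R|=1.00811 →lo
  ...
  [-2.78530,-2.78512] ⇒ x*=-2.7853
Stable set (-2.7853, 0).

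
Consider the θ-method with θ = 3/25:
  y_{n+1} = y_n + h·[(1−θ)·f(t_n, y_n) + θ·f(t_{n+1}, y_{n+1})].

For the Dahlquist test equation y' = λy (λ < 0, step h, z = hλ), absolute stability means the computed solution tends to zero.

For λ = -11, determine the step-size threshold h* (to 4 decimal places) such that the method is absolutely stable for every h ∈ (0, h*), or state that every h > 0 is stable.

On y'=λy, z=hλ:
  y_{n+1} = y_n + z·[22/25·y_n + 3/25·y_{n+1}] ⇒ (1 − 3/25z)y_{n+1} = (1 + 22/25z)y_n
  Hence R(z) = (1 + 22/25z)/(1 − 3/25z).

Solve |R(x)|<1 on ℝ⁻.
x=-0.59: |R|=0.4490
R=−1: 1+22/25x = −1+3/25x ⇒ -19/25x=2 ⇒ x=2/(-19/25)=-2.6316
Confirm numerically:
  x=-2.261: |R|=0.77847 <1
  x=-2.189: |R|=0.73361 <1
  x=-1.887: |R|=0.53860 <1
  x=-2.997: |R|=1.20426 >1
  x=-2.976: |R|=1.19288 >1
So |R|<1 on (-2.6316, 0).

(-2.6316,0); λ=-11 ⇒ h* = (50/19)/11 = 0.2392.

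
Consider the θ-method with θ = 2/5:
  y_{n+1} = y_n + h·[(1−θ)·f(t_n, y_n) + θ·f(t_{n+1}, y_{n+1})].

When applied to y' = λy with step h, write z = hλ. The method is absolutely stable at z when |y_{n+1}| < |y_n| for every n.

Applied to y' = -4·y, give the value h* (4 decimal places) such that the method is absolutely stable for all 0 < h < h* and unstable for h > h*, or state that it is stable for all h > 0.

(-10.0000,0); λ=-4 ⇒ h* = (10)/4 = 2.5000.

Set f=λy, z=hλ:
  y_{n+1} = y_n + z·[3/5·y_n + 2/5·y_{n+1}] ⇒ (1 − 2/5z)y_{n+1} = (1 + 3/5z)y_n
  Hence R(z) = (1 + 3/5z)/(1 − 2/5z).

Find x<0 with |R(x)|<1.
x=-1.43: |R|=0.0903
R=−1: 1+3/5x = −1+2/5x ⇒ -1/5x=2 ⇒ x=2/(-1/5)=-10.0000
Confirm numerically:
  x=-9.783: |R|=0.99117 <1
  x=-9.632: |R|=0.98483 <1
  x=-4.738: |R|=0.63650 <1
  x=-4.260: |R|=0.57544 <1
  x=-10.572: |R|=1.02188 >1
  x=-10.202: |R|=1.00795 >1
  x=-10.195: |R|=1.00768 >1
Interval (-10.0000, 0).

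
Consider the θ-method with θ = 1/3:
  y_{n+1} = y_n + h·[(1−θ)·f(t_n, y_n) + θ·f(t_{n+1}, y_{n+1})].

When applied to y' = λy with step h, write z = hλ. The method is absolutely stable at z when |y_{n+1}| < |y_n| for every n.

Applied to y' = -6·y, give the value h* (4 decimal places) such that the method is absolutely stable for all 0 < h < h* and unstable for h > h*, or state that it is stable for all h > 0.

Test eqn y'=λy, z=hλ:
  y_{n+1} = y_n + z·[2/3·y_n + 1/3·y_{n+1}] ⇒ (1 − 1/3z)y_{n+1} = (1 + 2/3z)y_n
  ⇒ R(z) = (1 + 2/3z)/(1 − 1/3z).

Find x<0 with |R(x)|<1.
x=-1.7: |R|=0.0851
R=−1: 1+2/3x = −1+1/3x ⇒ -1/3x=2 ⇒ x=2/(-1/3)=-6.0000
Confirm numerically:
  x=-5.819: |R|=0.97948 <1
  x=-4.146: |R|=0.74055 <1
  x=-2.677: |R|=0.41466 <1
  x=-6.460: |R|=1.04863 >1
  x=-6.377: |R|=1.04020 >1
  x=-6.084: |R|=1.00925 >1
So |R|<1 on (-6.0000, 0).

(-6.0000,0); λ=-6 ⇒ h* = (6)/6 = 1.0000.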